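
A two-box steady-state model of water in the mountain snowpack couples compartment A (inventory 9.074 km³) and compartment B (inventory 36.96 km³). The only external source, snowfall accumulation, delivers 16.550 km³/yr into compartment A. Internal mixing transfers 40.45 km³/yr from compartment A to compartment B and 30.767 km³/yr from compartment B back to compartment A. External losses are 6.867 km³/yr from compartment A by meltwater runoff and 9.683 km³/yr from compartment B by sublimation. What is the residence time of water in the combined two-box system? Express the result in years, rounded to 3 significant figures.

2.78 yr

For the system as a whole, the A↔B exchange is internal and contributes nothing to the throughput; only the external sinks remove mass.
M_total = 9.074 + 36.96 = 46.034 km³.
ΣF_external_out = 6.867 + 9.683 = 16.550 km³/yr.
τ = M_total / ΣF_ext = 46.034 / 16.550 = 2.782 yr.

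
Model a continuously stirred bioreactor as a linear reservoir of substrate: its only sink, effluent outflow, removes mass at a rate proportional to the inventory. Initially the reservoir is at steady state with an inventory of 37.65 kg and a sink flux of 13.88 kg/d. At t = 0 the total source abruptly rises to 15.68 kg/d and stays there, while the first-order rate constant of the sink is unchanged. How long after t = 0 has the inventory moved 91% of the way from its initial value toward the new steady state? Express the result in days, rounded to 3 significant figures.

6.53 d

τ = M₀/F₀ = 37.65/13.88 = 2.713 d.
The remaining gap fraction is e^(−t/τ); 91% covered ⇒ e^(−t/τ) = 0.0900.
t = −τ ln(0.0900) = 2.713 × 2.408 = 6.532 d.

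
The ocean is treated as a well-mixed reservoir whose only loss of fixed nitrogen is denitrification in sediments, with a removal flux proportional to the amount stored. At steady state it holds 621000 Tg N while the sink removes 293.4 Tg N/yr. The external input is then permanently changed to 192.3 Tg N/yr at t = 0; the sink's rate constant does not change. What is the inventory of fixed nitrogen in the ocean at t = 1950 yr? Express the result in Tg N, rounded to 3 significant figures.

The sink rate constant is k = F₀/M₀ = 293.4/621000 = 0.0004725 yr⁻¹.
Solving dM/dt = F₁ − kM with M(0) = M₀ gives M(t) = F₁/k + (M₀ − F₁/k)·e^(−kt).
F₁/k = 192.3/0.0004725 = 407020 Tg N; kt = 0.0004725 × 1950 = 0.9213, e^(−kt) = 0.3980.
M(1950) = 407020 + (621000 − 407020) × 0.3980 = 407020 + 85170 = 492180 Tg N.

492000 Tg N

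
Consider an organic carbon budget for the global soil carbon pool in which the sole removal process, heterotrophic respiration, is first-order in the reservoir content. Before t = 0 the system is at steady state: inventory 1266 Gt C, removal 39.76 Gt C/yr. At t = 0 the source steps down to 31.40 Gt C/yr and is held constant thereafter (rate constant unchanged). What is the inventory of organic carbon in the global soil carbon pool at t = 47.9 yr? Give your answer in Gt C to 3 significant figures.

1060 Gt C

Residence time τ = M₀/F₀ = 31.84 yr. The eventual steady state is M_∞ = M₀·(F₁/F₀) = 1266 × 31.40/39.76 = 999.81 Gt C.
The anomaly ΔM(t) = M(t) − M_∞ decays as ΔM₀·e^(−t/τ) with ΔM₀ = 1266 − 999.81 = 266.2 Gt C.
At t = 47.9 yr, e^(−t/τ) = e^(−1.504) = 0.2222, so ΔM = 59.14 Gt C and M = 999.81 + 59.14 = 1058.9 Gt C.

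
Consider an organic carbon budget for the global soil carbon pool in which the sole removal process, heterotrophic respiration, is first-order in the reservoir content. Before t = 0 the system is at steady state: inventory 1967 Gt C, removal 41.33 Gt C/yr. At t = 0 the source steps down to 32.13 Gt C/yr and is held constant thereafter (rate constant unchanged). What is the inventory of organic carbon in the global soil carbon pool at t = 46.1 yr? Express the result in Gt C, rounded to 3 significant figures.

1700 Gt C

Residence time τ = M₀/F₀ = 47.59 yr. The eventual steady state is M_∞ = M₀·(F₁/F₀) = 1967 × 32.13/41.33 = 1529.1 Gt C.
The anomaly ΔM(t) = M(t) − M_∞ decays as ΔM₀·e^(−t/τ) with ΔM₀ = 1967 − 1529.1 = 437.9 Gt C.
At t = 46.1 yr, e^(−t/τ) = e^(−0.9686) = 0.3796, so ΔM = 166.2 Gt C and M = 1529.1 + 166.2 = 1695.4 Gt C.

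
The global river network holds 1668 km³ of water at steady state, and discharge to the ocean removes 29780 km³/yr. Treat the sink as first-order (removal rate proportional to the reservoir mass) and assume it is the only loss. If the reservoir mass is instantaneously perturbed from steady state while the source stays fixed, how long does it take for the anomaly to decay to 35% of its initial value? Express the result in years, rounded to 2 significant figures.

For a linear reservoir the anomaly decays as exp(−t/τ) with τ = M/F = 1668/29780 = 0.05601 yr.
exp(−t/τ) = 0.35 ⇒ t = −τ ln(0.35) = 0.05601 × 1.050 = 0.05880 yr.

0.059 yr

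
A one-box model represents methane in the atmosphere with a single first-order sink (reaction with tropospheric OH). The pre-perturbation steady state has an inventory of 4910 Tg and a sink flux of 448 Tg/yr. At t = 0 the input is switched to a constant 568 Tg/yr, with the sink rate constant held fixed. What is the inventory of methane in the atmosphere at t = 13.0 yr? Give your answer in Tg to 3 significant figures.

The sink rate constant is k = F₀/M₀ = 448/4910 = 0.09124 yr⁻¹.
Solving dM/dt = F₁ − kM with M(0) = M₀ gives M(t) = F₁/k + (M₀ − F₁/k)·e^(−kt).
F₁/k = 568/0.09124 = 6225.2 Tg; kt = 0.09124 × 13.0 = 1.186, e^(−kt) = 0.3054.
M(13.0) = 6225.2 + (4910 − 6225.2) × 0.3054 = 6225.2 − 401.6 = 5823.5 Tg.

5820 Tg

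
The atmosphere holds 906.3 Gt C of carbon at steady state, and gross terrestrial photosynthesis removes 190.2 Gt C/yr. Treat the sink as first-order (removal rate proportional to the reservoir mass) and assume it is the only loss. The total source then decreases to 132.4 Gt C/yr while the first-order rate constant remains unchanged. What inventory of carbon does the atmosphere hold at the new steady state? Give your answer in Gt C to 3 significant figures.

631 Gt C

Rate constant k = F/M = 190.2 / 906.3 = 0.2099 yr⁻¹.
At the new steady state, source = k·M_new ⇒ M_new = 132.4 / 0.2099 = 630.9 Gt C.
(Equivalently M_new = M × F_new/F_old = 906.3 × 132.4/190.2.)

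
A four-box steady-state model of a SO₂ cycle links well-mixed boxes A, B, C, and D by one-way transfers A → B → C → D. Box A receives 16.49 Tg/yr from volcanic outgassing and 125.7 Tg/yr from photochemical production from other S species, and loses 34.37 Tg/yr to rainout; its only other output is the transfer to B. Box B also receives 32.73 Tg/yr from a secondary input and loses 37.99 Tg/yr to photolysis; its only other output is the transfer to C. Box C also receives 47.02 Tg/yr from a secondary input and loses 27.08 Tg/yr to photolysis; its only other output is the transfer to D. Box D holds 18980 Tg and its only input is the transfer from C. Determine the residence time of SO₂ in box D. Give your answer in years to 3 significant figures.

155 yr

Box A: F(A→B) = (16.49 + 125.7) − 34.37 = 107.82 Tg/yr.
Box B: F(B→C) = (107.82 + 32.73) − 37.99 = 102.56 Tg/yr.
Box C: F(C→D) = (102.56 + 47.02) − 27.08 = 122.50 Tg/yr.
Box D throughput = its input = 122.50 Tg/yr; τ = 18980 / 122.50 = 154.9 yr.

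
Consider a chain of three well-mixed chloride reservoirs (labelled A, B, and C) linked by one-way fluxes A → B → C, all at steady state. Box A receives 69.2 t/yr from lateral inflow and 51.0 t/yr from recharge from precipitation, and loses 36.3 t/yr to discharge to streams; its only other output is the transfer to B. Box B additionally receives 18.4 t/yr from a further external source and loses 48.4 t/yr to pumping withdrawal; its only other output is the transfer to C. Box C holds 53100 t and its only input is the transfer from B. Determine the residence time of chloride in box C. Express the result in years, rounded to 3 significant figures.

985 yr

Box A: F(A→B) = (69.2 + 51.0) − 36.3 = 83.900 t/yr.
Box B: F(B→C) = (83.900 + 18.4) − 48.4 = 53.900 t/yr.
Box C throughput = its input = 53.900 t/yr; τ = 53100 / 53.900 = 985.2 yr.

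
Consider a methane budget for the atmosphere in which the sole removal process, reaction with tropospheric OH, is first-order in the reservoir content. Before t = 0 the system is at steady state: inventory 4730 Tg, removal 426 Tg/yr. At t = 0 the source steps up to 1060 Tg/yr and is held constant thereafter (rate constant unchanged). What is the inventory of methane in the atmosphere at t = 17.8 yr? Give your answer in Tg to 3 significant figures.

Residence time τ = M₀/F₀ = 11.10 yr. The eventual steady state is M_∞ = M₀·(F₁/F₀) = 4730 × 1060/426 = 11769 Tg.
The anomaly ΔM(t) = M(t) − M_∞ decays as ΔM₀·e^(−t/τ) with ΔM₀ = 4730 − 11769 = −7039 Tg.
At t = 17.8 yr, e^(−t/τ) = e^(−1.603) = 0.2013, so ΔM = −1417 Tg and M = 11769 − 1417 = 10353 Tg.

10400 Tg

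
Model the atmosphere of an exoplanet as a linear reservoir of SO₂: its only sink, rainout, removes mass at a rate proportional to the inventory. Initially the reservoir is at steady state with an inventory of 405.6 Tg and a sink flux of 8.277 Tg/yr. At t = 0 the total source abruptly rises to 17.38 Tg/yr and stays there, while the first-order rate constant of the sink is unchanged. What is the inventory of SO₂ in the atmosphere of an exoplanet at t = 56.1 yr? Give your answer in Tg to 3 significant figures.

The sink rate constant is k = F₀/M₀ = 8.277/405.6 = 0.02041 yr⁻¹.
Solving dM/dt = F₁ − kM with M(0) = M₀ gives M(t) = F₁/k + (M₀ − F₁/k)·e^(−kt).
F₁/k = 17.38/0.02041 = 851.68 Tg; kt = 0.02041 × 56.1 = 1.145, e^(−kt) = 0.3183.
M(56.1) = 851.68 + (405.6 − 851.68) × 0.3183 = 851.68 − 142.0 = 709.70 Tg.

710 Tg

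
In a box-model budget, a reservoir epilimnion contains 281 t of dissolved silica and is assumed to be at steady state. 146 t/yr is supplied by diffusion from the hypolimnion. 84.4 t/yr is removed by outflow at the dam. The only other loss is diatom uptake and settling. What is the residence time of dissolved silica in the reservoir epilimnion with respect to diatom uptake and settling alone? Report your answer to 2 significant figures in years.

At steady state ΣF_in = ΣF_out.
ΣF_in = 146.00 t/yr.
Diatom uptake and settling flux = ΣF_in − (84.4) = 146.00 − 84.40 = 61.60 t/yr.
τ = M / F = 281 / 61.60 = 4.562 yr.

4.6 yr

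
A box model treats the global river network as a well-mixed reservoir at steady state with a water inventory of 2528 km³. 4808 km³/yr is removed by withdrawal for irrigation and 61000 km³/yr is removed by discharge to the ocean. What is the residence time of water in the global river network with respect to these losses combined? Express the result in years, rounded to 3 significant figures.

Total removal = 4808 + 61000 = 65808 km³/yr.
τ = M / ΣF_out = 2528 / 65808 = 0.03841 yr.

0.0384 yr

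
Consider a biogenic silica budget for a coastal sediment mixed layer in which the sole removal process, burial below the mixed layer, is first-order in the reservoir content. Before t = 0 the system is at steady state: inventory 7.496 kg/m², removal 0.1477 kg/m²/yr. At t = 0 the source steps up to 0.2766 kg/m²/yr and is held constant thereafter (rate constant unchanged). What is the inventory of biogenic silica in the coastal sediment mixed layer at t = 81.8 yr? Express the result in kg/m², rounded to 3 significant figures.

12.7 kg/m²

The sink rate constant is k = F₀/M₀ = 0.1477/7.496 = 0.01970 yr⁻¹.
Solving dM/dt = F₁ − kM with M(0) = M₀ gives M(t) = F₁/k + (M₀ − F₁/k)·e^(−kt).
F₁/k = 0.2766/0.01970 = 14.038 kg/m²; kt = 0.01970 × 81.8 = 1.612, e^(−kt) = 0.1995.
M(81.8) = 14.038 + (7.496 − 14.038) × 0.1995 = 14.038 − 1.305 = 12.733 kg/m².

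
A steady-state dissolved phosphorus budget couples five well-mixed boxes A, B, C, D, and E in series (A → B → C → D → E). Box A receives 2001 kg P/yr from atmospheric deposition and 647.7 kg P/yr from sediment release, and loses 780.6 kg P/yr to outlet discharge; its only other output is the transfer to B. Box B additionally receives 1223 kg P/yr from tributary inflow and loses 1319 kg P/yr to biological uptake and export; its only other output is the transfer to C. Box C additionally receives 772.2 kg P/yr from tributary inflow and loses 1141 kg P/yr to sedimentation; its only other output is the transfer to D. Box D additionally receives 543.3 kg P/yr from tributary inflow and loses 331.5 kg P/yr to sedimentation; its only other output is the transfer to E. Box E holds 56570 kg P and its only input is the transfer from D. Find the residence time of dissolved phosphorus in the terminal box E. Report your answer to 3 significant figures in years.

Box A: F(A→B) = (2001 + 647.7) − 780.6 = 1868.1 kg P/yr.
Box B: F(B→C) = (1868.1 + 1223) − 1319 = 1772.1 kg P/yr.
Box C: F(C→D) = (1772.1 + 772.2) − 1141 = 1403.3 kg P/yr.
Box D: F(D→E) = (1403.3 + 543.3) − 331.5 = 1615.1 kg P/yr.
Box E throughput = its input = 1615.1 kg P/yr; τ = 56570 / 1615.1 = 35.03 yr.

35.0 yr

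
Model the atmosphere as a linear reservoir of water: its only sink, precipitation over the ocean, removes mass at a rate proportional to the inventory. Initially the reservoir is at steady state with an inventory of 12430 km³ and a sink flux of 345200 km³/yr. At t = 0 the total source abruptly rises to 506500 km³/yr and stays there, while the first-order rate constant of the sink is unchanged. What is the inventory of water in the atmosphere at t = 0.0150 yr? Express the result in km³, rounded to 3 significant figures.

Residence time τ = M₀/F₀ = 0.03601 yr. The eventual steady state is M_∞ = M₀·(F₁/F₀) = 12430 × 506500/345200 = 18238 km³.
The anomaly ΔM(t) = M(t) − M_∞ decays as ΔM₀·e^(−t/τ) with ΔM₀ = 12430 − 18238 = −5808 km³.
At t = 0.0150 yr, e^(−t/τ) = e^(−0.4166) = 0.6593, so ΔM = −3829 km³ and M = 18238 − 3829 = 14409 km³.

14400 km³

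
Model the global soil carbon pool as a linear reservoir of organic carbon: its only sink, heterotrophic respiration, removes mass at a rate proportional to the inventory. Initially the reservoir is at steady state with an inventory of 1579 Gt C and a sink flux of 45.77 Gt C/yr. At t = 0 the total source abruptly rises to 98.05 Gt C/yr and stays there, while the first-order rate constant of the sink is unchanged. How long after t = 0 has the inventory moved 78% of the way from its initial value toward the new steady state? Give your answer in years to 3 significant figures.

52.2 yr

τ = M₀/F₀ = 1579/45.77 = 34.50 yr.
The remaining gap fraction is e^(−t/τ); 78% covered ⇒ e^(−t/τ) = 0.220.
t = −τ ln(0.220) = 34.50 × 1.514 = 52.24 yr.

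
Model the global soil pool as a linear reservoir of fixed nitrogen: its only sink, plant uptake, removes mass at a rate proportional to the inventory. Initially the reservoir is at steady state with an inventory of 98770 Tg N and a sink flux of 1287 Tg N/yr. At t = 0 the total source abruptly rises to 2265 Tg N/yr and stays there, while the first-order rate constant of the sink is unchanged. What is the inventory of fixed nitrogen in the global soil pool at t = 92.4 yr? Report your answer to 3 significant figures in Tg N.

151000 Tg N

The sink rate constant is k = F₀/M₀ = 1287/98770 = 0.01303 yr⁻¹.
Solving dM/dt = F₁ − kM with M(0) = M₀ gives M(t) = F₁/k + (M₀ − F₁/k)·e^(−kt).
F₁/k = 2265/0.01303 = 173830 Tg N; kt = 0.01303 × 92.4 = 1.204, e^(−kt) = 0.3000.
M(92.4) = 173830 + (98770 − 173830) × 0.3000 = 173830 − 22520 = 151310 Tg N.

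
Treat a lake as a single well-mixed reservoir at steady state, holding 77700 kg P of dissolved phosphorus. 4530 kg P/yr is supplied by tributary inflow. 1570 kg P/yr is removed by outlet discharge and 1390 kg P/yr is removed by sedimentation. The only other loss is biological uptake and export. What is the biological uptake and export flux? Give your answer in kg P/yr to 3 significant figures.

1570 kg P/yr

At steady state ΣF_in = ΣF_out.
ΣF_in = 4530.0 kg P/yr.
Biological uptake and export flux = ΣF_in − (1570 + 1390) = 4530.0 − 2960 = 1570 kg P/yr.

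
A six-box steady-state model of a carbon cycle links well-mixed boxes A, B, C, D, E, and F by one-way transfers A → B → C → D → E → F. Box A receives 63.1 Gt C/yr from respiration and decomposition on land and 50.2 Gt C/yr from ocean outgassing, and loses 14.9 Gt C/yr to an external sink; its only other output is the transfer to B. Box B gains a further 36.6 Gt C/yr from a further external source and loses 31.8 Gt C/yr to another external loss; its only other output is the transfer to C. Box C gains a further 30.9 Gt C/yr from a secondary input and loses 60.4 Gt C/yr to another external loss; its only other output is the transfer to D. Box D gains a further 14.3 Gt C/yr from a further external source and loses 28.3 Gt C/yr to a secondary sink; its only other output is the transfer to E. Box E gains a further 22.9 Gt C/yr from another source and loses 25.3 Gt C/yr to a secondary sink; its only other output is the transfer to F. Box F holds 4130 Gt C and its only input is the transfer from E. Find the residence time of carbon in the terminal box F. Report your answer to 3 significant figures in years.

Box A: F(A→B) = (63.1 + 50.2) − 14.9 = 98.400 Gt C/yr.
Box B: F(B→C) = (98.400 + 36.6) − 31.8 = 103.20 Gt C/yr.
Box C: F(C→D) = (103.20 + 30.9) − 60.4 = 73.700 Gt C/yr.
Box D: F(D→E) = (73.700 + 14.3) − 28.3 = 59.700 Gt C/yr.
Box E: F(E→F) = (59.700 + 22.9) − 25.3 = 57.300 Gt C/yr.
Box F throughput = its input = 57.300 Gt C/yr; τ = 4130 / 57.300 = 72.08 yr.

72.1 yr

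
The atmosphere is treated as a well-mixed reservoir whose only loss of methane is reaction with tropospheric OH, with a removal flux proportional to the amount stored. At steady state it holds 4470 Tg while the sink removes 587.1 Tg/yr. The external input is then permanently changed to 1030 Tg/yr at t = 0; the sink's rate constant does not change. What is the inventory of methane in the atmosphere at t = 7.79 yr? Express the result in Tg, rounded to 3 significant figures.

Residence time τ = M₀/F₀ = 7.614 yr. The eventual steady state is M_∞ = M₀·(F₁/F₀) = 4470 × 1030/587.1 = 7842.1 Tg.
The anomaly ΔM(t) = M(t) − M_∞ decays as ΔM₀·e^(−t/τ) with ΔM₀ = 4470 − 7842.1 = −3372 Tg.
At t = 7.79 yr, e^(−t/τ) = e^(−1.023) = 0.3595, so ΔM = −1212 Tg and M = 7842.1 − 1212 = 6630.0 Tg.

6630 Tg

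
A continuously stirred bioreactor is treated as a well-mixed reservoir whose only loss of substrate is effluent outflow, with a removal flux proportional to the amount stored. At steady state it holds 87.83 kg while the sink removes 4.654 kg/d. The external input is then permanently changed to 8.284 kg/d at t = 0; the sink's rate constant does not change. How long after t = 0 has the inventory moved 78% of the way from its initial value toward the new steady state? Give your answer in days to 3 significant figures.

τ = M₀/F₀ = 87.83/4.654 = 18.87 d.
The remaining gap fraction is e^(−t/τ); 78% covered ⇒ e^(−t/τ) = 0.220.
t = −τ ln(0.220) = 18.87 × 1.514 = 28.57 d.

28.6 d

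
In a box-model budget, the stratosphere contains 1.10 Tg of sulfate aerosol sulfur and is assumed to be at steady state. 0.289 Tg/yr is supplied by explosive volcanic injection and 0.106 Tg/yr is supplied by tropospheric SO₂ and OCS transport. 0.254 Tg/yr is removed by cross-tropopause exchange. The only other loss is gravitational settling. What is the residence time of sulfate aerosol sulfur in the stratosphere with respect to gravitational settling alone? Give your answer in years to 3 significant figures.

7.80 yr

At steady state ΣF_in = ΣF_out.
ΣF_in = 0.289 + 0.106 = 0.39500 Tg/yr.
Gravitational settling flux = ΣF_in − (0.254) = 0.39500 − 0.2540 = 0.1410 Tg/yr.
τ = M / F = 1.10 / 0.1410 = 7.801 yr.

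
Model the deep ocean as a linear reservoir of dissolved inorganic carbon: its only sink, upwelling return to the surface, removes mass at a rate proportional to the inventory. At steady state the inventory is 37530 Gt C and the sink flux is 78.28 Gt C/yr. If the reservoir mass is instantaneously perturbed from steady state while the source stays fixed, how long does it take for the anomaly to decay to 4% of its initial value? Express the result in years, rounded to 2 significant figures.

1500 yr

For a linear reservoir the anomaly decays as exp(−t/τ) with τ = M/F = 37530/78.28 = 479.4 yr.
exp(−t/τ) = 0.04 ⇒ t = −τ ln(0.04) = 479.4 × 3.219 = 1543 yr.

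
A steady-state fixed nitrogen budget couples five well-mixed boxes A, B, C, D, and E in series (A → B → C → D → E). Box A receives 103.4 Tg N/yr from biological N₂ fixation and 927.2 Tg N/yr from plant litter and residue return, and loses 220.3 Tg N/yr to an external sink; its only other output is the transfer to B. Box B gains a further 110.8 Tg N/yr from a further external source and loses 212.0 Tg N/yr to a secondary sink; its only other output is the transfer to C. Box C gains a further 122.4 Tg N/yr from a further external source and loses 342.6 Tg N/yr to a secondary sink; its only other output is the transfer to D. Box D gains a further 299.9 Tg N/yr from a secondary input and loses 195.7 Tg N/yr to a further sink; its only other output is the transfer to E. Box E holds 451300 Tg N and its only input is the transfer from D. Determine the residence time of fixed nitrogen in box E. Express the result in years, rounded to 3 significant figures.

Box A: F(A→B) = (103.4 + 927.2) − 220.3 = 810.30 Tg N/yr.
Box B: F(B→C) = (810.30 + 110.8) − 212.0 = 709.10 Tg N/yr.
Box C: F(C→D) = (709.10 + 122.4) − 342.6 = 488.90 Tg N/yr.
Box D: F(D→E) = (488.90 + 299.9) − 195.7 = 593.10 Tg N/yr.
Box E throughput = its input = 593.10 Tg N/yr; τ = 451300 / 593.10 = 760.9 yr.

761 yr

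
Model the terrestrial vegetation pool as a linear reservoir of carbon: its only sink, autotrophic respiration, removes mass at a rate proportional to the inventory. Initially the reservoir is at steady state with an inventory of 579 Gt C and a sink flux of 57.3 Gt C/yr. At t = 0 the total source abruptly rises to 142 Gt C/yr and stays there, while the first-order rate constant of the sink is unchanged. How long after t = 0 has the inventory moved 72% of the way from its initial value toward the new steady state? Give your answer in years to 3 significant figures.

τ = M₀/F₀ = 579/57.3 = 10.10 yr.
The remaining gap fraction is e^(−t/τ); 72% covered ⇒ e^(−t/τ) = 0.280.
t = −τ ln(0.280) = 10.10 × 1.273 = 12.86 yr.

12.9 yr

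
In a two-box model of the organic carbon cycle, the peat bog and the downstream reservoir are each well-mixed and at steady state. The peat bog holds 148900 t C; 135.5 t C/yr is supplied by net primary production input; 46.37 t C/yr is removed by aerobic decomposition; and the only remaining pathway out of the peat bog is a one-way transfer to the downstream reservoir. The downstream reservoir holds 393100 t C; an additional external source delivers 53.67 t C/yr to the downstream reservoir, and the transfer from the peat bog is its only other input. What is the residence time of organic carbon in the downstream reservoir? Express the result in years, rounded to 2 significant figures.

Balance the peat bog: ΣF_in = 135.50 t C/yr.
Transfer to the downstream reservoir = ΣF_in − (46.37) = 89.130 t C/yr.
Total input to the downstream reservoir = 89.130 + 53.67 = 142.80 t C/yr; at steady state this equals its total output.
τ = M / F = 393100 / 142.80 = 2753 yr.

2800 yr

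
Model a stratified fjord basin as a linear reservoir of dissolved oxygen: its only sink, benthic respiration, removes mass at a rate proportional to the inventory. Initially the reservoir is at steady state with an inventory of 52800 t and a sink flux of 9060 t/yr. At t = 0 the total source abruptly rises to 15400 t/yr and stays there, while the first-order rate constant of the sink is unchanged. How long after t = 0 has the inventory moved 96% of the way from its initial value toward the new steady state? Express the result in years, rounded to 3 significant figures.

18.8 yr

τ = M₀/F₀ = 52800/9060 = 5.828 yr.
The remaining gap fraction is e^(−t/τ); 96% covered ⇒ e^(−t/τ) = 0.0400.
t = −τ ln(0.0400) = 5.828 × 3.219 = 18.76 yr.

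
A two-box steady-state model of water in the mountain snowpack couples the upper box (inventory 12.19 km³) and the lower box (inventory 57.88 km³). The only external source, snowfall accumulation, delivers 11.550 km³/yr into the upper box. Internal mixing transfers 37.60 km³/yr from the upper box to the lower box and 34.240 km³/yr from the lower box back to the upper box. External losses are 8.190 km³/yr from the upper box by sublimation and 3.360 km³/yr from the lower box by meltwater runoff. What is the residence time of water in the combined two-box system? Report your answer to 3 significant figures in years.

Residence time in the combined system uses the total inventory and the total *external* removal — internal exchanges between the two boxes cancel.
M_total = 12.19 + 57.88 = 70.070 km³.
ΣF_external_out = 8.190 + 3.360 = 11.550 km³/yr.
τ = M_total / ΣF_ext = 70.070 / 11.550 = 6.067 yr.

6.07 yr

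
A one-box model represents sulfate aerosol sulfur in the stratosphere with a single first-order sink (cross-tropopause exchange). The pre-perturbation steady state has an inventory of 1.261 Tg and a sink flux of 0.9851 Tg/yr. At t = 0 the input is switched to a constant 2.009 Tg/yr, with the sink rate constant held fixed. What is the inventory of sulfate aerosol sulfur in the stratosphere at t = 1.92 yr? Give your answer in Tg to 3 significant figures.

2.28 Tg

The sink rate constant is k = F₀/M₀ = 0.9851/1.261 = 0.7812 yr⁻¹.
Solving dM/dt = F₁ − kM with M(0) = M₀ gives M(t) = F₁/k + (M₀ − F₁/k)·e^(−kt).
F₁/k = 2.009/0.7812 = 2.5717 Tg; kt = 0.7812 × 1.92 = 1.500, e^(−kt) = 0.2231.
M(1.92) = 2.5717 + (1.261 − 2.5717) × 0.2231 = 2.5717 − 0.2925 = 2.2792 Tg.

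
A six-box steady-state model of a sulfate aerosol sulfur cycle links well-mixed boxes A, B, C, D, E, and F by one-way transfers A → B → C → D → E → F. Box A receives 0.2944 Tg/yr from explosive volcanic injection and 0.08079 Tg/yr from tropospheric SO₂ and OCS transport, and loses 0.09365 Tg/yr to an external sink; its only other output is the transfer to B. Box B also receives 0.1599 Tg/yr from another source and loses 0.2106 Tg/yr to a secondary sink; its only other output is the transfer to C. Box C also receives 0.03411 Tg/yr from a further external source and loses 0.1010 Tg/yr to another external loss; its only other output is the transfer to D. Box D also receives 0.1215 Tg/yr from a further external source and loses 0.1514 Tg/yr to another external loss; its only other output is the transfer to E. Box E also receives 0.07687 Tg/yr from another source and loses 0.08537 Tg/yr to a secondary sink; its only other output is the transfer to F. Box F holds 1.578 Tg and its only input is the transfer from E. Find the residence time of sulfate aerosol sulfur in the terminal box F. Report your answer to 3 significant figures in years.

12.6 yr

Box A: F(A→B) = (0.2944 + 0.08079) − 0.09365 = 0.28154 Tg/yr.
Box B: F(B→C) = (0.28154 + 0.1599) − 0.2106 = 0.23084 Tg/yr.
Box C: F(C→D) = (0.23084 + 0.03411) − 0.1010 = 0.16395 Tg/yr.
Box D: F(D→E) = (0.16395 + 0.1215) − 0.1514 = 0.13405 Tg/yr.
Box E: F(E→F) = (0.13405 + 0.07687) − 0.08537 = 0.12555 Tg/yr.
Box F throughput = its input = 0.12555 Tg/yr; τ = 1.578 / 0.12555 = 12.57 yr.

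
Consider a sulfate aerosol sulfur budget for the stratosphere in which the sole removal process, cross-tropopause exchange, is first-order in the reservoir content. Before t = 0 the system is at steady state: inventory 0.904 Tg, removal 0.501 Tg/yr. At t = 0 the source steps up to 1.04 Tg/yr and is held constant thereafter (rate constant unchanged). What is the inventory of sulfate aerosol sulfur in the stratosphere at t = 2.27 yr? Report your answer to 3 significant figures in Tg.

Residence time τ = M₀/F₀ = 1.804 yr. The eventual steady state is M_∞ = M₀·(F₁/F₀) = 0.904 × 1.04/0.501 = 1.8766 Tg.
The anomaly ΔM(t) = M(t) − M_∞ decays as ΔM₀·e^(−t/τ) with ΔM₀ = 0.904 − 1.8766 = −0.9726 Tg.
At t = 2.27 yr, e^(−t/τ) = e^(−1.258) = 0.2842, so ΔM = −0.2764 Tg and M = 1.8766 − 0.2764 = 1.6002 Tg.

1.60 Tg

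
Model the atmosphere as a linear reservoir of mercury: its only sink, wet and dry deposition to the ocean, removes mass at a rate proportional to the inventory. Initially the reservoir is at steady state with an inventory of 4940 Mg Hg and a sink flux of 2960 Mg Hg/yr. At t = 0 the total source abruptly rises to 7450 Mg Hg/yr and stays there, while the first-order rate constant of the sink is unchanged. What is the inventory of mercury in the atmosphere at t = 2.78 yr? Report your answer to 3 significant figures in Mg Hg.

11000 Mg Hg

The sink rate constant is k = F₀/M₀ = 2960/4940 = 0.5992 yr⁻¹.
Solving dM/dt = F₁ − kM with M(0) = M₀ gives M(t) = F₁/k + (M₀ − F₁/k)·e^(−kt).
F₁/k = 7450/0.5992 = 12433 Mg Hg; kt = 0.5992 × 2.78 = 1.666, e^(−kt) = 0.1890.
M(2.78) = 12433 + (4940 − 12433) × 0.1890 = 12433 − 1417 = 11017 Mg Hg.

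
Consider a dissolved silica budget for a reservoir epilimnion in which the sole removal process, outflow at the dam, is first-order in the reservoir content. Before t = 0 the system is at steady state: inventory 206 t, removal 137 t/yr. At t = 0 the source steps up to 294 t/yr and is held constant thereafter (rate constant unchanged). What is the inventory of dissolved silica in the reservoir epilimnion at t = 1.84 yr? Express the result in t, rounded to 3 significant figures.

373 t

Residence time τ = M₀/F₀ = 1.504 yr. The eventual steady state is M_∞ = M₀·(F₁/F₀) = 206 × 294/137 = 442.07 t.
The anomaly ΔM(t) = M(t) − M_∞ decays as ΔM₀·e^(−t/τ) with ΔM₀ = 206 − 442.07 = −236.1 t.
At t = 1.84 yr, e^(−t/τ) = e^(−1.224) = 0.2941, so ΔM = −69.44 t and M = 442.07 − 69.44 = 372.63 t.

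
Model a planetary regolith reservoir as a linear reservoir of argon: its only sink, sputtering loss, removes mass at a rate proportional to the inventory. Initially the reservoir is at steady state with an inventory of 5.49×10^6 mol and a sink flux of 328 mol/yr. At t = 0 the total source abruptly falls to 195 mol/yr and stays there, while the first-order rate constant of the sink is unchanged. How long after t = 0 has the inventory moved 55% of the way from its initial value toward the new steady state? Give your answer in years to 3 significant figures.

τ = M₀/F₀ = 5.49×10^6/328 = 16740 yr.
The remaining gap fraction is e^(−t/τ); 55% covered ⇒ e^(−t/τ) = 0.450.
t = −τ ln(0.450) = 16740 × 0.7985 = 13370 yr.

13400 yr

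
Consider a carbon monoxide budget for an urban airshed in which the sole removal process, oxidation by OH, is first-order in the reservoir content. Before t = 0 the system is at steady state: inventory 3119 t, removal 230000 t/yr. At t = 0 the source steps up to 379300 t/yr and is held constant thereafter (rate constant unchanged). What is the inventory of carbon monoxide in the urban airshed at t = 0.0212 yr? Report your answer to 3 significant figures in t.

4720 t

τ = M₀/F₀ = 3119/230000 = 0.01356 yr; rate constant k = 1/τ.
New steady state M_∞ = F₁/k = F₁·τ = 379300 × 0.01356 = 5143.6 t.
M(t) = M_∞ + (M₀ − M_∞)·e^(−t/τ); t/τ = 0.0212/0.01356 = 1.563, so e^(−t/τ) = 0.2094.
M(t) = 5143.6 − 2025 × 0.2094 = 4719.6 t.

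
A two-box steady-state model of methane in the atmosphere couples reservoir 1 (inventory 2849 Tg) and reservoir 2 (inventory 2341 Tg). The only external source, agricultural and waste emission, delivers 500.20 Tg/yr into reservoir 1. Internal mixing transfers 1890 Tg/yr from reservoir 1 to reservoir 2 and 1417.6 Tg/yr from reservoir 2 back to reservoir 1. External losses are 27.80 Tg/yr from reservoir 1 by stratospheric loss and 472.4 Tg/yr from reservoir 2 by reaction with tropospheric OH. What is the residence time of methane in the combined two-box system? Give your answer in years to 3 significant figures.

10.4 yr

For the system as a whole, the A↔B exchange is internal and contributes nothing to the throughput; only the external sinks remove mass.
M_total = 2849 + 2341 = 5190.0 Tg.
ΣF_external_out = 27.80 + 472.4 = 500.20 Tg/yr.
τ = M_total / ΣF_ext = 5190.0 / 500.20 = 10.38 yr.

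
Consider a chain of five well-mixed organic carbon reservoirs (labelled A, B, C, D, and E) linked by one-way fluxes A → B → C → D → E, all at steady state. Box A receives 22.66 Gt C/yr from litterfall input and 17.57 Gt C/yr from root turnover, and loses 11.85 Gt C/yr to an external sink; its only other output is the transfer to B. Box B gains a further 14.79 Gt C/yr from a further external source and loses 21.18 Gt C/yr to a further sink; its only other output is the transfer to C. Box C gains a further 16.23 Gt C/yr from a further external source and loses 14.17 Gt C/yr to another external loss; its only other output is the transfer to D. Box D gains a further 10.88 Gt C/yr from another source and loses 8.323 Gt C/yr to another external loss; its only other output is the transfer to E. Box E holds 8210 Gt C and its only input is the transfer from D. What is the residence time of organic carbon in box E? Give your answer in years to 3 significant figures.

Box A: F(A→B) = (22.66 + 17.57) − 11.85 = 28.380 Gt C/yr.
Box B: F(B→C) = (28.380 + 14.79) − 21.18 = 21.990 Gt C/yr.
Box C: F(C→D) = (21.990 + 16.23) − 14.17 = 24.050 Gt C/yr.
Box D: F(D→E) = (24.050 + 10.88) − 8.323 = 26.607 Gt C/yr.
Box E throughput = its input = 26.607 Gt C/yr; τ = 8210 / 26.607 = 308.6 yr.

309 yr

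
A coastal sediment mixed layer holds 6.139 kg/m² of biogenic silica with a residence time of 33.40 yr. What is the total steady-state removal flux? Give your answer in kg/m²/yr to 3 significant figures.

F = M / τ = 6.139 / 33.40 = 0.1838 kg/m²/yr.

0.184 kg/m²/yr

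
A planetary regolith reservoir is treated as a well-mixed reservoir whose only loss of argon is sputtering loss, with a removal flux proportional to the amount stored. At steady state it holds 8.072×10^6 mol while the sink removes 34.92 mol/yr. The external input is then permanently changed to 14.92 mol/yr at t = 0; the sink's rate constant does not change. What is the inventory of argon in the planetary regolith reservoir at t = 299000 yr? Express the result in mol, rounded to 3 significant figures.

τ = M₀/F₀ = 8.072×10^6/34.92 = 231200 yr; rate constant k = 1/τ.
New steady state M_∞ = F₁/k = F₁·τ = 14.92 × 231200 = 3.4489×10^6 mol.
M(t) = M_∞ + (M₀ − M_∞)·e^(−t/τ); t/τ = 299000/231200 = 1.293, so e^(−t/τ) = 0.2743.
M(t) = 3.4489×10^6 + 4.623×10^6 × 0.2743 = 4.7170×10^6 mol.

4.72×10^6 mol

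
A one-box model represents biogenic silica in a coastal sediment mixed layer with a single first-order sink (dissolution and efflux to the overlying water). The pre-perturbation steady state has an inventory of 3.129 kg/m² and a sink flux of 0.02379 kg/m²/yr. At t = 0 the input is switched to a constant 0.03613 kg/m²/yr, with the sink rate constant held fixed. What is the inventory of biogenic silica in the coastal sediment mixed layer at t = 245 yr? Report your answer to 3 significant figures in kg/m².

4.50 kg/m²

Residence time τ = M₀/F₀ = 131.5 yr. The eventual steady state is M_∞ = M₀·(F₁/F₀) = 3.129 × 0.03613/0.02379 = 4.7520 kg/m².
The anomaly ΔM(t) = M(t) − M_∞ decays as ΔM₀·e^(−t/τ) with ΔM₀ = 3.129 − 4.7520 = −1.623 kg/m².
At t = 245 yr, e^(−t/τ) = e^(−1.863) = 0.1552, so ΔM = −0.2520 kg/m² and M = 4.7520 − 0.2520 = 4.5001 kg/m².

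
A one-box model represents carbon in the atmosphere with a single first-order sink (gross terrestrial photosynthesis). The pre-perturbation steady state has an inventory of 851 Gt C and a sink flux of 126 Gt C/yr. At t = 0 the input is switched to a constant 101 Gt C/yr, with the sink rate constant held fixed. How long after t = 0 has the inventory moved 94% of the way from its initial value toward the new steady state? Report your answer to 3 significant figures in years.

τ = M₀/F₀ = 851/126 = 6.754 yr.
The remaining gap fraction is e^(−t/τ); 94% covered ⇒ e^(−t/τ) = 0.0600.
t = −τ ln(0.0600) = 6.754 × 2.813 = 19.00 yr.

19.0 yr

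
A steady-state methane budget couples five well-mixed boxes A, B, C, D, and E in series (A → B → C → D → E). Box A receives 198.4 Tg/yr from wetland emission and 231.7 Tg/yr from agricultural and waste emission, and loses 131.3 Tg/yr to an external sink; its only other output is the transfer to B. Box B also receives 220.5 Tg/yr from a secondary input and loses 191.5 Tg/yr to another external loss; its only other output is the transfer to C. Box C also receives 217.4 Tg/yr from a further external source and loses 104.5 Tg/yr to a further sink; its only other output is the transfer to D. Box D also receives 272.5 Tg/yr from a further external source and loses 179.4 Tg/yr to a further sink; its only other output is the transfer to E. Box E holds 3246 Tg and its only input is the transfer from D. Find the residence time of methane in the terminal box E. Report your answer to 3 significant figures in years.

6.08 yr

Box A: F(A→B) = (198.4 + 231.7) − 131.3 = 298.80 Tg/yr.
Box B: F(B→C) = (298.80 + 220.5) − 191.5 = 327.80 Tg/yr.
Box C: F(C→D) = (327.80 + 217.4) − 104.5 = 440.70 Tg/yr.
Box D: F(D→E) = (440.70 + 272.5) − 179.4 = 533.80 Tg/yr.
Box E throughput = its input = 533.80 Tg/yr; τ = 3246 / 533.80 = 6.081 yr.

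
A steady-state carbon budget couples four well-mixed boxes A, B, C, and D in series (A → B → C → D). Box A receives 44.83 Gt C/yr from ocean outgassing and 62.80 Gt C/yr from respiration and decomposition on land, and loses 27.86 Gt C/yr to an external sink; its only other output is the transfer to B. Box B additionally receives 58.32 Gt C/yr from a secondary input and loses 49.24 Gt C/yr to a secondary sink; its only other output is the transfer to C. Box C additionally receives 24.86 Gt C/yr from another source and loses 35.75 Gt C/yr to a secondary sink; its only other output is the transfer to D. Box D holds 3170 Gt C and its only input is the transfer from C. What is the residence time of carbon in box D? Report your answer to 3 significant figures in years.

Box A: F(A→B) = (44.83 + 62.80) − 27.86 = 79.770 Gt C/yr.
Box B: F(B→C) = (79.770 + 58.32) − 49.24 = 88.850 Gt C/yr.
Box C: F(C→D) = (88.850 + 24.86) − 35.75 = 77.960 Gt C/yr.
Box D throughput = its input = 77.960 Gt C/yr; τ = 3170 / 77.960 = 40.66 yr.

40.7 yr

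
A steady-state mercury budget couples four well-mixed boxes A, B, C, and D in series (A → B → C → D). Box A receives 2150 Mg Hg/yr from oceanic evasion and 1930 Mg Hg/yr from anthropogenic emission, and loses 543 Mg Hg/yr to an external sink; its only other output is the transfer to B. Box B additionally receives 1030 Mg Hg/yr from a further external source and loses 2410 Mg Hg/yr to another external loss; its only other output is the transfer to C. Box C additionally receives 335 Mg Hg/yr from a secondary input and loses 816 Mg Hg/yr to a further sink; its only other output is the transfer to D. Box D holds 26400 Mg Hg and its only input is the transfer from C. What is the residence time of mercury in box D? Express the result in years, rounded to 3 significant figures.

15.8 yr

Box A: F(A→B) = (2150 + 1930) − 543 = 3537.0 Mg Hg/yr.
Box B: F(B→C) = (3537.0 + 1030) − 2410 = 2157.0 Mg Hg/yr.
Box C: F(C→D) = (2157.0 + 335) − 816 = 1676.0 Mg Hg/yr.
Box D throughput = its input = 1676.0 Mg Hg/yr; τ = 26400 / 1676.0 = 15.75 yr.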